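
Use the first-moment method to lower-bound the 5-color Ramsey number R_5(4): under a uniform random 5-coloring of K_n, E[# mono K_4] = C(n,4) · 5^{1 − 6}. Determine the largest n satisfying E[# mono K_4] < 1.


We need C(n, 4) · 5^{1 − 6} < 1, i.e. C(n, 4) < 5^{6 − 1} = 3125.
Check values of n near the boundary:
  n = 16: C(16, 4) = 1820; 1820 < 3125? YES
  n = 17: C(17, 4) = 2380; 2380 < 3125? YES
  n = 18: C(18, 4) = 3060; 3060 < 3125? YES
  n = 19: C(19, 4) = 3876; 3876 < 3125? NO
  n = 20: C(20, 4) = 4845; 4845 < 3125? NO
  n = 21: C(21, 4) = 5985; 5985 < 3125? NO
The largest n with C(n, 4) < 3125 is n = 18 (where E[X] = 612/625 ≈ 0.97920). Hence R_5(4) > 18, i.e. R_5(4) ≥ 19.

Largest n = 18; hence R_5(4) > 18.


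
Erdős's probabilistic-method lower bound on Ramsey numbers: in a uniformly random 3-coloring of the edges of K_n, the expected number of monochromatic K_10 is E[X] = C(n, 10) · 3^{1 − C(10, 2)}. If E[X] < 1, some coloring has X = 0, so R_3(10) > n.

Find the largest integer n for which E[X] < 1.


We need C(n, 10) · 3^{1 − 45} < 1, i.e. C(n, 10) < 3^{45 − 1} = 984770902183611232881.
Check values of n near the boundary:
  n = 568: C(568, 10) = 889446337783744949208; 889446337783744949208 < 984770902183611232881? YES
  n = 569: C(569, 10) = 905357721286137524328; 905357721286137524328 < 984770902183611232881? YES
  n = 570: C(570, 10) = 921524823451961408691; 921524823451961408691 < 984770902183611232881? YES
  n = 571: C(571, 10) = 937951290893172842001; 937951290893172842001 < 984770902183611232881? YES
  n = 572: C(572, 10) = 954640815642161682606; 954640815642161682606 < 984770902183611232881? YES
  n = 573: C(573, 10) = 971597135635805762226; 971597135635805762226 < 984770902183611232881? YES
  n = 574: C(574, 10) = 988824035203816502691; 988824035203816502691 < 984770902183611232881? NO
  n = 575: C(575, 10) = 1006325345561406175305; 1006325345561406175305 < 984770902183611232881? NO
The largest n with C(n, 10) < 984770902183611232881 is n = 573 (where E[X] = 35985079097622435638/36472996377170786403 ≈ 0.987). Hence R_3(10) > 573, i.e. R_3(10) ≥ 574.

Largest n = 573; hence R_3(10) > 573.


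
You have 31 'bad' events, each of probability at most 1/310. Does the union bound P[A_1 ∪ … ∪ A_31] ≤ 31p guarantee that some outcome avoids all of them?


Union bound: P[∪_{i=1}^{31} A_i] ≤ Σ_i P[A_i] ≤ 31·p = 31·(1/310) = 1/10.
Numerically: 1/10 ≈ 0.100000.
Is 1/10 < 1? YES.
Since P[∪ A_i] ≤ 1/10 < 1, the complement has P[∩ A_i^c] ≥ 1 − 1/10 = 9/10 > 0, so some outcome avoids every A_i.

31·p = 1/10 ≈ 0.100000; existence CERTIFIED by the union bound.


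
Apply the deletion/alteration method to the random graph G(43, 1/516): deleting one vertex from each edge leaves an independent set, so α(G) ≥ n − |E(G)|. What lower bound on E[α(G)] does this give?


E[|E(G)|] = C(43, 2)·p = 903 · (1/516) = 7/4.
E[α(G)] ≥ n − E[|E(G)|] = 43 − 7/4 = 165/4.
Numerically: ≈ 41.2500.
(This is only a lower bound; the true E[α(G)] may be larger.)

E[α(G)] ≥ 165/4 ≈ 41.2500.


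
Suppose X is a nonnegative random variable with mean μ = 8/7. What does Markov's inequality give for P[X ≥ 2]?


μ = E[X] = 8/7, a = 2.
Markov: P[X ≥ 2] ≤ μ/a = (8/7)/2 = 4/7.
Numerically: ≈ 0.5714.
(Since a = 2 > μ = 1.1429, the bound 4/7 is < 1 and informative.)

P[X ≥ 2] ≤ 4/7 ≈ 0.5714.


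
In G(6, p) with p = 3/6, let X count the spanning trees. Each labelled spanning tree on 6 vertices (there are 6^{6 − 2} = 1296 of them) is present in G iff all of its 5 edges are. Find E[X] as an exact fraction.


K_6 has 6^{6 − 2} = 1296 labelled spanning trees.
For each such spanning tree H, let X_H = 1 if all 5 edges of H are present in G. Then P[X_H = 1] = p^{5} = (1/2)^{5} = 1/32.
Summing the indicators: E[X] = Σ_H E[X_H] = 1296 · p^{5} = 1296 · 1/32 = 81/2.
Numerically: E[X] ≈ 40.5.

E[X] = 1296 · (1/2)^{5} = 81/2 ≈ 40.5.


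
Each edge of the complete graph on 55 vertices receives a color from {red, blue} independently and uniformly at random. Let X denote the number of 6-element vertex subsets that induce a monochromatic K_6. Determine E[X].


Let X = Σ_S X_S over the C(55, 6) = 28989675 subsets S of size 6, where X_S = 1 if the K_6 on S is monochromatic.
For a fixed S, the K_6 on S has C(6, 2) = 15 edges. P[all 15 edges red] = (1/2)^15, and likewise for blue, so P[monochromatic] = 2·(1/2)^15 = 2^{1 − 15} = 1/16384.
By linearity: E[X] = C(55, 6) · 2^{1 − 15} = 28989675 · 1/16384 = 28989675/16384.
Numerically: E[X] ≈ 1769.3893.

E[X] = C(55,6)·2^(1−C(6,2)) = 28989675/16384 ≈ 1769.3893.


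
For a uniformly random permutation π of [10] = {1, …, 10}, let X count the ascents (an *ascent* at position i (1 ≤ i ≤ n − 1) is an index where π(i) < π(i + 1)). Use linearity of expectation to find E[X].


Write X = Σ X_I over i = 1, …, 9, with X_I the indicator of one ascent.
There are 9 indicators.
For each fixed i, the pair (π(i), π(i+1)) is a uniformly random ordered pair of distinct values from {1, …, 10}; by symmetry P[π(i) < π(i+1)] = 1/2.
By linearity: E[X] = 9 · (1/2) = (10 − 1) · (1/2) = 9/2 ≈ 4.5000.

E[X] = 9/2 = 4.5000.


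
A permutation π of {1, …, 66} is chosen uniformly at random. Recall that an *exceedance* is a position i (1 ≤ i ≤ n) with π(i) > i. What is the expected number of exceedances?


Write X = Σ_{i=1}^{66} X_i, where X_i = 1_{π(i) > i}.
For each fixed i, π(i) is uniform over {1, …, 66} (marginal of a uniform permutation), so P[π(i) > i] = (n − i)/n. Summing: Σ_{i=1}^{66} (n − i)/n = (0 + 1 + … + 65)/66 = 66(66 − 1)/(2·66) = (66 − 1)/2.
Hence E[X] = Σ_{i=1}^{66} (66 − i)/66 = 65/2 ≈ 32.5000.

E[X] = 65/2 = 32.5000.


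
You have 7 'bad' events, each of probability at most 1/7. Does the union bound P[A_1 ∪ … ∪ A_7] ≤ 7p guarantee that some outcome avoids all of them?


Union bound: P[∪_{i=1}^{7} A_i] ≤ Σ_i P[A_i] ≤ 7·p = 7·(1/7) = 1.
Numerically: 1 ≈ 1.0000000.
Is 1 < 1? NO.
Since the bound 1 is ≥ 1, the union bound is uninformative here; it does NOT by itself certify existence.

7·p = 1 ≈ 1.0000000; existence NOT certified by the union bound.


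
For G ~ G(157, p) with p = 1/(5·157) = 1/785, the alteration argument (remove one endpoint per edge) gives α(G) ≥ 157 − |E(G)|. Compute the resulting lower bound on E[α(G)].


E[|E(G)|] = C(157, 2)·p = 12246 · (1/785) = 78/5.
E[α(G)] ≥ n − E[|E(G)|] = 157 − 78/5 = 707/5.
Numerically: ≈ 141.400.
(This is only a lower bound; the true E[α(G)] may be larger.)

E[α(G)] ≥ 707/5 ≈ 141.400.


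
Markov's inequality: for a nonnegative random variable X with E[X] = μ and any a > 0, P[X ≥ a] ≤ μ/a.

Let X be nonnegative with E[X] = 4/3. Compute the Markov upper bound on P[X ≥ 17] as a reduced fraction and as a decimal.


μ = E[X] = 4/3, a = 17.
Markov: P[X ≥ 17] ≤ μ/a = (4/3)/17 = 4/51.
Numerically: ≈ 0.07843.
(Since a = 17 > μ = 1.33333, the bound 4/51 is < 1 and informative.)

P[X ≥ 17] ≤ 4/51 ≈ 0.07843.


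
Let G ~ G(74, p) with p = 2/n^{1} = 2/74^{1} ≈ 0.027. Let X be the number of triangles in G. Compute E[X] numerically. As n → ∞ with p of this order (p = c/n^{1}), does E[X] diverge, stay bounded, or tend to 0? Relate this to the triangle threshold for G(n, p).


Number of potential triangles: C(74, 3) = 64824.
Each occurs with probability p³ ≈ (0.027)³ ≈ 1.97422e-05.
By linearity: E[X] = C(74, 3)·p³ ≈ 64824 · 1.97422e-05 ≈ 1.280.
Here α = 1, so p = 2/n is exactly at the triangle threshold p ~ 1/n. Asymptotically E[X] → c³/6 = 2³/6 = 4/3 ≈ 1.333, a bounded constant. In this regime the triangle count is asymptotically Poisson(c³/6).

E[X] ≈ 1.280; in regime p = Θ(1/n^{1}) E[X] stays bounded (at the triangle threshold p ~ 1/n).


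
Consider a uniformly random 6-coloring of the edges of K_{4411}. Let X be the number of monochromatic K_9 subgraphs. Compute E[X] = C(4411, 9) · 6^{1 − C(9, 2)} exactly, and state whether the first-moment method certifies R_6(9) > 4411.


E[X] = C(4411, 9) · 6^{1 − 36} = 1727920475134582415883601405 · 6^{−35} = 1727920475134582415883601405/1719070799748422591028658176.
As a reduced fraction: E[X] = 1727920475134582415883601405/1719070799748422591028658176 ≈ 1.00515.
Is E[X] < 1? NO.
Since E[X] ≥ 1, the first-moment bound is inconclusive at n = 4411; it does NOT by itself certify R_6(9) > 4411.

E[X] = 1727920475134582415883601405/1719070799748422591028658176 ≈ 1.00515; E[X] ≥ 1; first-moment method inconclusive here.


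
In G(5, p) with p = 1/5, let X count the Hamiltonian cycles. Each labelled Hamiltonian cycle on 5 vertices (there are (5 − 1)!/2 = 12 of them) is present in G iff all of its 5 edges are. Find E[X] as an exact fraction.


K_5 has (5 − 1)!/2 = 12 labelled Hamiltonian cycles.
For each such Hamiltonian cycle H, let X_H = 1 if all 5 edges of H are present in G. Then P[X_H = 1] = p^{5} = (1/5)^{5} = 1/3125.
By linearity: E[X] = Σ_H E[X_H] = 12 · p^{5} = 12 · 1/3125 = 12/3125.
Numerically: E[X] ≈ 0.00384.

E[X] = 12 · (1/5)^{5} = 12/3125 ≈ 0.00384.


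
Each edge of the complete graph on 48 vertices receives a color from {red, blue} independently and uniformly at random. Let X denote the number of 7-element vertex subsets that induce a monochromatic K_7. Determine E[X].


Let X = Σ_S X_S over the C(48, 7) = 73629072 subsets S of size 7, where X_S = 1 if the K_7 on S is monochromatic.
For a fixed S, the K_7 on S has C(7, 2) = 21 edges. P[all 21 edges red] = (1/2)^21, and likewise for blue, so P[monochromatic] = 2·(1/2)^21 = 2^{1 − 21} = 1/1048576.
Summing: E[X] = C(48, 7) · 2^{1 − 21} = 73629072 · 1/1048576 = 4601817/65536.
Numerically: E[X] ≈ 70.218155.

E[X] = C(48,7)·2^(1−C(7,2)) = 4601817/65536 ≈ 70.218155.


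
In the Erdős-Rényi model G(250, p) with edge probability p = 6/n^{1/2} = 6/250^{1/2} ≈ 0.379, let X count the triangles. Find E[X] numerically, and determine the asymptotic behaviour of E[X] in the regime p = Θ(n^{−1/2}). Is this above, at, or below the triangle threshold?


Number of potential triangles: C(250, 3) = 2573000.
Each occurs with probability p³ ≈ (0.379)³ ≈ 5.46442e-02.
By linearity: E[X] = C(250, 3)·p³ ≈ 2573000 · 5.46442e-02 ≈ 140599.418.
Since α = 1/2 < 1, p = c/n^{1/2} ≫ 1/n is above the triangle threshold p ~ 1/n. Asymptotically E[X] ~ (c³/6)·n^{3(1−α)} = (6³/6)·n^{1.5} → ∞; triangles are abundant w.h.p.

E[X] ≈ 140599.418; in regime p = Θ(1/n^{1/2}) E[X] diverges (above the triangle threshold p ~ 1/n).


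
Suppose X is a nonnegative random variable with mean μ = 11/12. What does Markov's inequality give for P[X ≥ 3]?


μ = E[X] = 11/12, a = 3.
Markov: P[X ≥ 3] ≤ μ/a = (11/12)/3 = 11/36.
Numerically: ≈ 0.305556.
(Since a = 3 > μ = 0.916667, the bound 11/36 is < 1 and informative.)

P[X ≥ 3] ≤ 11/36 ≈ 0.305556.


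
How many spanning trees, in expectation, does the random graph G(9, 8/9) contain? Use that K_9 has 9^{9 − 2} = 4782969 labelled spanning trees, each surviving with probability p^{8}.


K_9 has 9^{9 − 2} = 4782969 labelled spanning trees.
For each such spanning tree H, let X_H = 1 if all 8 edges of H are present in G. Then P[X_H = 1] = p^{8} = (8/9)^{8} = 16777216/43046721.
By linearity: E[X] = Σ_H E[X_H] = 4782969 · p^{8} = 4782969 · 16777216/43046721 = 16777216/9.
Numerically: E[X] ≈ 1.864e+06.

E[X] = 4782969 · (8/9)^{8} = 16777216/9 ≈ 1.864e+06.


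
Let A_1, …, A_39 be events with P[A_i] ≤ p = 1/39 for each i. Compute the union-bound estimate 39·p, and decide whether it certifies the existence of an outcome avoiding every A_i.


Union bound: P[∪_{i=1}^{39} A_i] ≤ Σ_i P[A_i] ≤ 39·p = 39·(1/39) = 1.
Numerically: 1 ≈ 1.000.
Is 1 < 1? NO.
Since the bound 1 is ≥ 1, the union bound is uninformative here; it does NOT by itself certify existence.

39·p = 1 ≈ 1.000; existence NOT certified by the union bound.


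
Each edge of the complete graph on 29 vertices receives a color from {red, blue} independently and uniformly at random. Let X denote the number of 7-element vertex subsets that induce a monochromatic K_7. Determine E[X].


Let X = Σ_S X_S over the C(29, 7) = 1560780 subsets S of size 7, where X_S = 1 if the K_7 on S is monochromatic.
For a fixed S, the K_7 on S has C(7, 2) = 21 edges. P[all 21 edges red] = (1/2)^21, and likewise for blue, so P[monochromatic] = 2·(1/2)^21 = 2^{1 − 21} = 1/1048576.
By linearity: E[X] = C(29, 7) · 2^{1 − 21} = 1560780 · 1/1048576 = 390195/262144.
Numerically: E[X] ≈ 1.4885.

E[X] = C(29,7)·2^(1−C(7,2)) = 390195/262144 ≈ 1.4885.


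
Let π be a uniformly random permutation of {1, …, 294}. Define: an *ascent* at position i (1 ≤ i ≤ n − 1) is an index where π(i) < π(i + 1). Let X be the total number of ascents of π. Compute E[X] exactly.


Write X = Σ X_I over i = 1, …, 293, with X_I the indicator of one ascent.
There are 293 indicators.
For each fixed i, the pair (π(i), π(i+1)) is a uniformly random ordered pair of distinct values from {1, …, 294}; by symmetry P[π(i) < π(i+1)] = 1/2.
By linearity: E[X] = 293 · (1/2) = (294 − 1) · (1/2) = 293/2 ≈ 146.500000.

E[X] = 293/2 = 146.500000.


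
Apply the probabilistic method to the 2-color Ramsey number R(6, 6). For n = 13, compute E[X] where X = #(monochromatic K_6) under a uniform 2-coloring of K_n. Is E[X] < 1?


E[X] = C(13, 6) · 2^{1 − 15} = 1716 · 2^{−14} = 1716/16384.
As a reduced fraction: E[X] = 429/4096 ≈ 0.1047363.
Is E[X] < 1? YES.
Since E[X] < 1, there exists a 2-coloring of K_{13} with no monochromatic K_6; hence R(6, 6) > 13.

E[X] = 429/4096 ≈ 0.1047363; E[X] < 1, so R(6, 6) > 13.


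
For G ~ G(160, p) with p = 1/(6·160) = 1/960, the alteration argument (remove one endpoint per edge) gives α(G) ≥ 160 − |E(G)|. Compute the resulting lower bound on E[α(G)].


E[|E(G)|] = C(160, 2)·p = 12720 · (1/960) = 53/4.
E[α(G)] ≥ n − E[|E(G)|] = 160 − 53/4 = 587/4.
Numerically: ≈ 146.75000.
(This is only a lower bound; the true E[α(G)] may be larger.)

E[α(G)] ≥ 587/4 ≈ 146.75000.


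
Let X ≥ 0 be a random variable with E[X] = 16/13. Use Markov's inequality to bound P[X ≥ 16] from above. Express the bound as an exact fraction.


μ = E[X] = 16/13, a = 16.
Markov: P[X ≥ 16] ≤ μ/a = (16/13)/16 = 1/13.
Numerically: ≈ 0.077.
(Since a = 16 > μ = 1.231, the bound 1/13 is < 1 and informative.)

P[X ≥ 16] ≤ 1/13 ≈ 0.077.


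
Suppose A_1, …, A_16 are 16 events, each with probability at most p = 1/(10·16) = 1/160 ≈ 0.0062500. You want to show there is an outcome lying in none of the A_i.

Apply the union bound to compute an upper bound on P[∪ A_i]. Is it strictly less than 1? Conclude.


Union bound: P[∪_{i=1}^{16} A_i] ≤ Σ_i P[A_i] ≤ 16·p = 16·(1/160) = 1/10.
Numerically: 1/10 ≈ 0.1000000.
Is 1/10 < 1? YES.
Since P[∪ A_i] ≤ 1/10 < 1, the complement has P[∩ A_i^c] ≥ 1 − 1/10 = 9/10 > 0, so some outcome avoids every A_i.

16·p = 1/10 ≈ 0.1000000; existence CERTIFIED by the union bound.


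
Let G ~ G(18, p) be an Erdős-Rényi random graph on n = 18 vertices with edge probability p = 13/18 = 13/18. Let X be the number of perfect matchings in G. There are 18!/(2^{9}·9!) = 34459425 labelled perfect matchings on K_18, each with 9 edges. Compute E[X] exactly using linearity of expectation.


K_18 has 18!/(2^{9}·9!) = 34459425 labelled perfect matchings.
For each such perfect matching H, let X_H = 1 if all 9 edges of H are present in G. Then P[X_H = 1] = p^{9} = (13/18)^{9} = 10604499373/198359290368.
By linearity: E[X] = Σ_H E[X_H] = 34459425 · p^{9} = 34459425 · 10604499373/198359290368 = 4511419145758525/2448880128.
Numerically: E[X] ≈ 1.84e+06.

E[X] = 34459425 · (13/18)^{9} = 4511419145758525/2448880128 ≈ 1.84e+06.


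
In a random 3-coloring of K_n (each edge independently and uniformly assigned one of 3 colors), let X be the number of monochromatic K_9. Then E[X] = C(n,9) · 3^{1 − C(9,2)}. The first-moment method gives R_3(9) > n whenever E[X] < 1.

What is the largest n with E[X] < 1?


We need C(n, 9) · 3^{1 − 36} < 1, i.e. C(n, 9) < 3^{36 − 1} = 50031545098999707.
Check values of n near the boundary:
  n = 295: C(295, 9) = 41221140106119260; 41221140106119260 < 50031545098999707? YES
  n = 296: C(296, 9) = 42513789098994080; 42513789098994080 < 50031545098999707? YES
  n = 297: C(297, 9) = 43842345008337645; 43842345008337645 < 50031545098999707? YES
  n = 298: C(298, 9) = 45207677551849890; 45207677551849890 < 50031545098999707? YES
  n = 299: C(299, 9) = 46610674441390059; 46610674441390059 < 50031545098999707? YES
  n = 300: C(300, 9) = 48052241692154700; 48052241692154700 < 50031545098999707? YES
  n = 301: C(301, 9) = 49533303936090975; 49533303936090975 < 50031545098999707? YES
  n = 302: C(302, 9) = 51054804739588650; 51054804739588650 < 50031545098999707? NO
  n = 303: C(303, 9) = 52617706925494425; 52617706925494425 < 50031545098999707? NO
  n = 304: C(304, 9) = 54222992899492560; 54222992899492560 < 50031545098999707? NO
The largest n with C(n, 9) < 50031545098999707 is n = 301 (where E[X] = 16511101312030325/16677181699666569 ≈ 0.990041). Hence R_3(9) > 301, i.e. R_3(9) ≥ 302.

Largest n = 301; hence R_3(9) > 301.


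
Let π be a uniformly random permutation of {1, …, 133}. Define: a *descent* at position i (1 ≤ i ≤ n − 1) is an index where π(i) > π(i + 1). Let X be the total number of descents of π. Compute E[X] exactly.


Write X = Σ X_I over i = 1, …, 132, with X_I the indicator of one descent.
There are 132 indicators.
For each fixed i, the pair (π(i), π(i+1)) is a uniformly random ordered pair of distinct values from {1, …, 133}; by symmetry P[π(i) > π(i+1)] = 1/2.
By linearity: E[X] = 132 · (1/2) = (133 − 1) · (1/2) = 66 ≈ 66.00000.

E[X] = 66 = 66.00000.


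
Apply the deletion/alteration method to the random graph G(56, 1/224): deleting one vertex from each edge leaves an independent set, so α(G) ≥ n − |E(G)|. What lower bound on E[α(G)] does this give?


E[|E(G)|] = C(56, 2)·p = 1540 · (1/224) = 55/8.
E[α(G)] ≥ n − E[|E(G)|] = 56 − 55/8 = 393/8.
Numerically: ≈ 49.12500.
(This is only a lower bound; the true E[α(G)] may be larger.)

E[α(G)] ≥ 393/8 ≈ 49.12500.


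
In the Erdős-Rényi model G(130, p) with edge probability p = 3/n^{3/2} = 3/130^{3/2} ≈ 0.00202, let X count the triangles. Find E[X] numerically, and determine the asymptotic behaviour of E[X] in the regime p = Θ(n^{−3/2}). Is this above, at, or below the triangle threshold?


Number of potential triangles: C(130, 3) = 357760.
Each occurs with probability p³ ≈ (0.00202)³ ≈ 8.29122e-09.
By linearity: E[X] = C(130, 3)·p³ ≈ 357760 · 8.29122e-09 ≈ 0.003.
Since α = 3/2 > 1, p = c/n^{3/2} = o(1/n) is below the triangle threshold p ~ 1/n. Asymptotically E[X] ~ (c³/6)·n^{3(1−α)} = (3³/6)·n^{-1.5} → 0, so by Markov's inequality G has no triangles w.h.p.

E[X] ≈ 0.003; in regime p = Θ(1/n^{3/2}) E[X] tends to 0 (below the triangle threshold p ~ 1/n).


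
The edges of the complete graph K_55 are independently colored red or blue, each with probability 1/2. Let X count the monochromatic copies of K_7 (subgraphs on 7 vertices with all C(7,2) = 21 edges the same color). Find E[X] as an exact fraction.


Let X = Σ_S X_S over the C(55, 7) = 202927725 subsets S of size 7, where X_S = 1 if the K_7 on S is monochromatic.
For a fixed S, the K_7 on S has C(7, 2) = 21 edges. P[all 21 edges red] = (1/2)^21, and likewise for blue, so P[monochromatic] = 2·(1/2)^21 = 2^{1 − 21} = 1/1048576.
By linearity: E[X] = C(55, 7) · 2^{1 − 21} = 202927725 · 1/1048576 = 202927725/1048576.
Numerically: E[X] ≈ 193.526959.

E[X] = C(55,7)·2^(1−C(7,2)) = 202927725/1048576 ≈ 193.526959.


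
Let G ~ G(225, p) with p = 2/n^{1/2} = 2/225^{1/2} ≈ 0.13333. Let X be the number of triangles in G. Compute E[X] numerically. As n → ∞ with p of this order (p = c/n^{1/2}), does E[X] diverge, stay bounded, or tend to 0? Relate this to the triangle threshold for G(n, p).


Number of potential triangles: C(225, 3) = 1873200.
Each occurs with probability p³ ≈ (0.13333)³ ≈ 2.3703704e-03.
By linearity: E[X] = C(225, 3)·p³ ≈ 1873200 · 2.3703704e-03 ≈ 4440.17778.
Since α = 1/2 < 1, p = c/n^{1/2} ≫ 1/n is above the triangle threshold p ~ 1/n. Asymptotically E[X] ~ (c³/6)·n^{3(1−α)} = (2³/6)·n^{1.5} → ∞; triangles are abundant w.h.p.

E[X] ≈ 4440.17778; in regime p = Θ(1/n^{1/2}) E[X] diverges (above the triangle threshold p ~ 1/n).


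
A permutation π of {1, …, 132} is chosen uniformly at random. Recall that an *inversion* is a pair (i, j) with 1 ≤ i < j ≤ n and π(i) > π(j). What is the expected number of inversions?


Write X = Σ X_I over the C(132, 2) = 8646 pairs i < j, with X_I the indicator of one inversion.
There are 8646 indicators.
For each fixed pair i < j, the values π(i) and π(j) are two distinct elements of {1, …, 132} in uniformly random order; by symmetry P[π(i) > π(j)] = 1/2.
By linearity: E[X] = 8646 · (1/2) = C(132, 2) · (1/2) = 8646/2 = 4323 ≈ 4323.000000.

E[X] = 4323 = 4323.000000.


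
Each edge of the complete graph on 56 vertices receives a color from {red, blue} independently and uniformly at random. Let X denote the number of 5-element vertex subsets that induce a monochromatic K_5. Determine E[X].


Let X = Σ_S X_S over the C(56, 5) = 3819816 subsets S of size 5, where X_S = 1 if the K_5 on S is monochromatic.
For a fixed S, the K_5 on S has C(5, 2) = 10 edges. P[all 10 edges red] = (1/2)^10, and likewise for blue, so P[monochromatic] = 2·(1/2)^10 = 2^{1 − 10} = 1/512.
By linearity of expectation: E[X] = C(56, 5) · 2^{1 − 10} = 3819816 · 1/512 = 477477/64.
Numerically: E[X] ≈ 7460.57812.

E[X] = C(56,5)·2^(1−C(5,2)) = 477477/64 ≈ 7460.57812.


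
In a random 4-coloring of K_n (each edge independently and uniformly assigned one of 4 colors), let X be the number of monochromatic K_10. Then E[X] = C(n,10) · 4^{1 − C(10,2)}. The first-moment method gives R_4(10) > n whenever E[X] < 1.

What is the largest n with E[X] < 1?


We need C(n, 10) · 4^{1 − 45} < 1, i.e. C(n, 10) < 4^{45 − 1} = 309485009821345068724781056.
Check values of n near the boundary:
  n = 2020: C(2020, 10) = 304832018578739931133653656; 304832018578739931133653656 < 309485009821345068724781056? YES
  n = 2021: C(2021, 10) = 306347841644770462864800616; 306347841644770462864800616 < 309485009821345068724781056? YES
  n = 2022: C(2022, 10) = 307870445231474093395937796; 307870445231474093395937796 < 309485009821345068724781056? YES
  n = 2023: C(2023, 10) = 309399856285778485315440716; 309399856285778485315440716 < 309485009821345068724781056? YES
  n = 2024: C(2024, 10) = 310936101848269937576192656; 310936101848269937576192656 < 309485009821345068724781056? NO
The largest n with C(n, 10) < 309485009821345068724781056 is n = 2023 (where E[X] = 77349964071444621328860179/77371252455336267181195264 ≈ 0.9997249). Hence R_4(10) > 2023, i.e. R_4(10) ≥ 2024.

Largest n = 2023; hence R_4(10) > 2023.


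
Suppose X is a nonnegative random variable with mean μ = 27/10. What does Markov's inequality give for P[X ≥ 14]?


μ = E[X] = 27/10, a = 14.
Markov: P[X ≥ 14] ≤ μ/a = (27/10)/14 = 27/140.
Numerically: ≈ 0.1929.
(Since a = 14 > μ = 2.7000, the bound 27/140 is < 1 and informative.)

P[X ≥ 14] ≤ 27/140 ≈ 0.1929.


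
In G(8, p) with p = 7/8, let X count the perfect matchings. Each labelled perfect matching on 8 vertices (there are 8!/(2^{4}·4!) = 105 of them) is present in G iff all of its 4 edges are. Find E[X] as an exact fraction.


K_8 has 8!/(2^{4}·4!) = 105 labelled perfect matchings.
For each such perfect matching H, let X_H = 1 if all 4 edges of H are present in G. Then P[X_H = 1] = p^{4} = (7/8)^{4} = 2401/4096.
Summing the indicators: E[X] = Σ_H E[X_H] = 105 · p^{4} = 105 · 2401/4096 = 252105/4096.
Numerically: E[X] ≈ 61.5491.

E[X] = 105 · (7/8)^{4} = 252105/4096 ≈ 61.5491.


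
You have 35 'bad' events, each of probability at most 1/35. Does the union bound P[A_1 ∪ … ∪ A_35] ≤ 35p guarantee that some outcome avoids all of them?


Union bound: P[∪_{i=1}^{35} A_i] ≤ Σ_i P[A_i] ≤ 35·p = 35·(1/35) = 1.
Numerically: 1 ≈ 1.0000000.
Is 1 < 1? NO.
Since the bound 1 is ≥ 1, the union bound is uninformative here; it does NOT by itself certify existence.

35·p = 1 ≈ 1.0000000; existence NOT certified by the union bound.


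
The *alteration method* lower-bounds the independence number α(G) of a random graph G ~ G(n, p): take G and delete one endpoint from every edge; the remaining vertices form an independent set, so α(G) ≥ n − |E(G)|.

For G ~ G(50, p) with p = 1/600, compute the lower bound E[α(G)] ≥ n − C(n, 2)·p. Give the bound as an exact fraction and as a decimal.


E[|E(G)|] = C(50, 2)·p = 1225 · (1/600) = 49/24.
E[α(G)] ≥ n − E[|E(G)|] = 50 − 49/24 = 1151/24.
Numerically: ≈ 47.958333.
(This is only a lower bound; the true E[α(G)] may be larger.)

E[α(G)] ≥ 1151/24 ≈ 47.958333.


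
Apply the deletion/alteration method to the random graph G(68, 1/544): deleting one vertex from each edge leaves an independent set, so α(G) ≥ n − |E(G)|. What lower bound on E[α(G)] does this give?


E[|E(G)|] = C(68, 2)·p = 2278 · (1/544) = 67/16.
E[α(G)] ≥ n − E[|E(G)|] = 68 − 67/16 = 1021/16.
Numerically: ≈ 63.812.
(This is only a lower bound; the true E[α(G)] may be larger.)

E[α(G)] ≥ 1021/16 ≈ 63.812.


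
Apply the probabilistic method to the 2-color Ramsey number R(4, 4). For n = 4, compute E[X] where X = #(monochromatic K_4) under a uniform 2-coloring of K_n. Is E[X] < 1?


E[X] = C(4, 4) · 2^{1 − 6} = 1 · 2^{−5} = 1/32.
As a reduced fraction: E[X] = 1/32 ≈ 0.031250.
Is E[X] < 1? YES.
Since E[X] < 1, there exists a 2-coloring of K_{4} with no monochromatic K_4; hence R(4, 4) > 4.

E[X] = 1/32 ≈ 0.031250; E[X] < 1, so R(4, 4) > 4.


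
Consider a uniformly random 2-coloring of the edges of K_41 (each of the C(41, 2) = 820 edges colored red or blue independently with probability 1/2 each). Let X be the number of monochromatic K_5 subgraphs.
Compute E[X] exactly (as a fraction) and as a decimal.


Let X = Σ_S X_S over the C(41, 5) = 749398 subsets S of size 5, where X_S = 1 if the K_5 on S is monochromatic.
For a fixed S, the K_5 on S has C(5, 2) = 10 edges. P[all 10 edges red] = (1/2)^10, and likewise for blue, so P[monochromatic] = 2·(1/2)^10 = 2^{1 − 10} = 1/512.
Summing: E[X] = C(41, 5) · 2^{1 − 10} = 749398 · 1/512 = 374699/256.
Numerically: E[X] ≈ 1463.66797.

E[X] = C(41,5)·2^(1−C(5,2)) = 374699/256 ≈ 1463.66797.


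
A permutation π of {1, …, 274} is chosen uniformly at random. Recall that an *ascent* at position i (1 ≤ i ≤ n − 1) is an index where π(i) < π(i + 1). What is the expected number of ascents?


Write X = Σ X_I over i = 1, …, 273, with X_I the indicator of one ascent.
There are 273 indicators.
For each fixed i, the pair (π(i), π(i+1)) is a uniformly random ordered pair of distinct values from {1, …, 274}; by symmetry P[π(i) < π(i+1)] = 1/2.
By linearity: E[X] = 273 · (1/2) = (274 − 1) · (1/2) = 273/2 ≈ 136.500000.

E[X] = 273/2 = 136.500000.


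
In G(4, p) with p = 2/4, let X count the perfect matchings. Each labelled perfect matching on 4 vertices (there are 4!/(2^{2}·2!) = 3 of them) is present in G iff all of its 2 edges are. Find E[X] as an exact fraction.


K_4 has 4!/(2^{2}·2!) = 3 labelled perfect matchings.
For each such perfect matching H, let X_H = 1 if all 2 edges of H are present in G. Then P[X_H = 1] = p^{2} = (1/2)^{2} = 1/4.
By linearity: E[X] = Σ_H E[X_H] = 3 · p^{2} = 3 · 1/4 = 3/4.
Numerically: E[X] ≈ 0.75.

E[X] = 3 · (1/2)^{2} = 3/4 ≈ 0.75.


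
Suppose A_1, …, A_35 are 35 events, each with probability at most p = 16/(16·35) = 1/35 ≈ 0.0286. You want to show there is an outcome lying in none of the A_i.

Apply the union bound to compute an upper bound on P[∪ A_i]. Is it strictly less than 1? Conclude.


Union bound: P[∪_{i=1}^{35} A_i] ≤ Σ_i P[A_i] ≤ 35·p = 35·(1/35) = 1.
Numerically: 1 ≈ 1.0000.
Is 1 < 1? NO.
Since the bound 1 is ≥ 1, the union bound is uninformative here; it does NOT by itself certify existence.

35·p = 1 ≈ 1.0000; existence NOT certified by the union bound.


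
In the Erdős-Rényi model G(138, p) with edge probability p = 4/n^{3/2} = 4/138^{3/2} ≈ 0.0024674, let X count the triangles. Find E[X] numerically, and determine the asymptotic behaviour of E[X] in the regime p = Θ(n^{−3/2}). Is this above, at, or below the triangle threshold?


Number of potential triangles: C(138, 3) = 428536.
Each occurs with probability p³ ≈ (0.0024674)³ ≈ 1.5021873e-08.
By linearity: E[X] = C(138, 3)·p³ ≈ 428536 · 1.5021873e-08 ≈ 0.00644.
Since α = 3/2 > 1, p = c/n^{3/2} = o(1/n) is below the triangle threshold p ~ 1/n. Asymptotically E[X] ~ (c³/6)·n^{3(1−α)} = (4³/6)·n^{-1.5} → 0, so by Markov's inequality G has no triangles w.h.p.

E[X] ≈ 0.00644; in regime p = Θ(1/n^{3/2}) E[X] tends to 0 (below the triangle threshold p ~ 1/n).


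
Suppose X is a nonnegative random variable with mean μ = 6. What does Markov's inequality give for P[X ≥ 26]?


μ = E[X] = 6, a = 26.
Markov: P[X ≥ 26] ≤ μ/a = (6)/26 = 3/13.
Numerically: ≈ 0.230769.
(Since a = 26 > μ = 6.000000, the bound 3/13 is < 1 and informative.)

P[X ≥ 26] ≤ 3/13 ≈ 0.230769.


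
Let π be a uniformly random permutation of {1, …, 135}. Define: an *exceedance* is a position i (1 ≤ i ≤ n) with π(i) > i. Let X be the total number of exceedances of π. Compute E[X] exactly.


Write X = Σ_{i=1}^{135} X_i, where X_i = 1_{π(i) > i}.
For each fixed i, π(i) is uniform over {1, …, 135} (marginal of a uniform permutation), so P[π(i) > i] = (n − i)/n. Summing: Σ_{i=1}^{135} (n − i)/n = (0 + 1 + … + 134)/135 = 135(135 − 1)/(2·135) = (135 − 1)/2.
Hence E[X] = Σ_{i=1}^{135} (135 − i)/135 = 67 ≈ 67.0000.

E[X] = 67 = 67.0000.


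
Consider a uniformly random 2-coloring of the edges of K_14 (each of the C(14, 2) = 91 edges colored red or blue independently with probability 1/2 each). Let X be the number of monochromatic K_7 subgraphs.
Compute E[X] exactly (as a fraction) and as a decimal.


Let X = Σ_S X_S over the C(14, 7) = 3432 subsets S of size 7, where X_S = 1 if the K_7 on S is monochromatic.
For a fixed S, the K_7 on S has C(7, 2) = 21 edges. P[all 21 edges red] = (1/2)^21, and likewise for blue, so P[monochromatic] = 2·(1/2)^21 = 2^{1 − 21} = 1/1048576.
By linearity: E[X] = C(14, 7) · 2^{1 − 21} = 3432 · 1/1048576 = 429/131072.
Numerically: E[X] ≈ 0.0033.

E[X] = C(14,7)·2^(1−C(7,2)) = 429/131072 ≈ 0.0033.


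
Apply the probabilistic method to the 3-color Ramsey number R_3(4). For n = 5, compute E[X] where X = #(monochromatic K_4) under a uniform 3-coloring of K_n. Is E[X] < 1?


E[X] = C(5, 4) · 3^{1 − 6} = 5 · 3^{−5} = 5/243.
As a reduced fraction: E[X] = 5/243 ≈ 0.021.
Is E[X] < 1? YES.
Since E[X] < 1, there exists a 3-coloring of K_{5} with no monochromatic K_4; hence R_3(4) > 5.

E[X] = 5/243 ≈ 0.021; E[X] < 1, so R_3(4) > 5.


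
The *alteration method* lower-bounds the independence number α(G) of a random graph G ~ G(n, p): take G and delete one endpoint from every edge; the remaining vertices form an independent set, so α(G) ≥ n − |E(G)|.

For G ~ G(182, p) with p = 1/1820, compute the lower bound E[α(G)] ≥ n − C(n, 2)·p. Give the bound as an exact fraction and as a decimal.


E[|E(G)|] = C(182, 2)·p = 16471 · (1/1820) = 181/20.
E[α(G)] ≥ n − E[|E(G)|] = 182 − 181/20 = 3459/20.
Numerically: ≈ 172.950000.
(This is only a lower bound; the true E[α(G)] may be larger.)

E[α(G)] ≥ 3459/20 ≈ 172.950000.


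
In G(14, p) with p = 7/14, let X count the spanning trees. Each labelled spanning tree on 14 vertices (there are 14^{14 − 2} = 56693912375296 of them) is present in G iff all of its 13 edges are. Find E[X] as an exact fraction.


K_14 has 14^{14 − 2} = 56693912375296 labelled spanning trees.
For each such spanning tree H, let X_H = 1 if all 13 edges of H are present in G. Then P[X_H = 1] = p^{13} = (1/2)^{13} = 1/8192.
Summing the indicators: E[X] = Σ_H E[X_H] = 56693912375296 · p^{13} = 56693912375296 · 1/8192 = 13841287201/2.
Numerically: E[X] ≈ 6.9206e+09.

E[X] = 56693912375296 · (1/2)^{13} = 13841287201/2 ≈ 6.9206e+09.


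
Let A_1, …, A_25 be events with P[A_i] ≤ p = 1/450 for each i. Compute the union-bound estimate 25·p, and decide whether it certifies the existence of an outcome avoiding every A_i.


Union bound: P[∪_{i=1}^{25} A_i] ≤ Σ_i P[A_i] ≤ 25·p = 25·(1/450) = 1/18.
Numerically: 1/18 ≈ 0.056.
Is 1/18 < 1? YES.
Since P[∪ A_i] ≤ 1/18 < 1, the complement has P[∩ A_i^c] ≥ 1 − 1/18 = 17/18 > 0, so some outcome avoids every A_i.

25·p = 1/18 ≈ 0.056; existence CERTIFIED by the union bound.


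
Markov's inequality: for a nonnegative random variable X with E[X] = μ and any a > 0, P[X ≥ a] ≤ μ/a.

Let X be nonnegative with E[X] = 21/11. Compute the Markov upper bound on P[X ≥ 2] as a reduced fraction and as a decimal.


μ = E[X] = 21/11, a = 2.
Markov: P[X ≥ 2] ≤ μ/a = (21/11)/2 = 21/22.
Numerically: ≈ 0.95455.
(Since a = 2 > μ = 1.90909, the bound 21/22 is < 1 and informative.)

P[X ≥ 2] ≤ 21/22 ≈ 0.95455.


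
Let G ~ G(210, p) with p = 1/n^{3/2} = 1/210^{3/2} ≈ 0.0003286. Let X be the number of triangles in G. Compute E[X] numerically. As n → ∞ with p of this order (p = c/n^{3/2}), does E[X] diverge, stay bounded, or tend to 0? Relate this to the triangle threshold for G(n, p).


Number of potential triangles: C(210, 3) = 1521520.
Each occurs with probability p³ ≈ (0.0003286)³ ≈ 3.548242e-11.
By linearity: E[X] = C(210, 3)·p³ ≈ 1521520 · 3.548242e-11 ≈ 0.0001.
Since α = 3/2 > 1, p = c/n^{3/2} = o(1/n) is below the triangle threshold p ~ 1/n. Asymptotically E[X] ~ (c³/6)·n^{3(1−α)} = (1³/6)·n^{-1.5} → 0, so by Markov's inequality G has no triangles w.h.p.

E[X] ≈ 0.0001; in regime p = Θ(1/n^{3/2}) E[X] tends to 0 (below the triangle threshold p ~ 1/n).


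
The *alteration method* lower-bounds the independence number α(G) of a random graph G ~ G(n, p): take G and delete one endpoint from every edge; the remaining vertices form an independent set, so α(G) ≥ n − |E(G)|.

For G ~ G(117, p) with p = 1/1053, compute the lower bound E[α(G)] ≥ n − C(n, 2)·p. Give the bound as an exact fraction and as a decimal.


E[|E(G)|] = C(117, 2)·p = 6786 · (1/1053) = 58/9.
E[α(G)] ≥ n − E[|E(G)|] = 117 − 58/9 = 995/9.
Numerically: ≈ 110.5556.
(This is only a lower bound; the true E[α(G)] may be larger.)

E[α(G)] ≥ 995/9 ≈ 110.5556.


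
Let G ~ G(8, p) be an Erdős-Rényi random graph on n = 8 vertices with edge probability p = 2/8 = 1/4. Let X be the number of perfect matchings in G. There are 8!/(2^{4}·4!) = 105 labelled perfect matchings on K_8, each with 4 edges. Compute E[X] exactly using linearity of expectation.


K_8 has 8!/(2^{4}·4!) = 105 labelled perfect matchings.
For each such perfect matching H, let X_H = 1 if all 4 edges of H are present in G. Then P[X_H = 1] = p^{4} = (1/4)^{4} = 1/256.
Summing the indicators: E[X] = Σ_H E[X_H] = 105 · p^{4} = 105 · 1/256 = 105/256.
Numerically: E[X] ≈ 0.41016.

E[X] = 105 · (1/4)^{4} = 105/256 ≈ 0.41016.


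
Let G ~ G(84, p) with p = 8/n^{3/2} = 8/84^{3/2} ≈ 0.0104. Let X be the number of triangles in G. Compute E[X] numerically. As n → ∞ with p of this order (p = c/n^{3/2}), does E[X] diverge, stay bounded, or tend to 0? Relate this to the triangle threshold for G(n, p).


Number of potential triangles: C(84, 3) = 95284.
Each occurs with probability p³ ≈ (0.0104)³ ≈ 1.12205e-06.
By linearity: E[X] = C(84, 3)·p³ ≈ 95284 · 1.12205e-06 ≈ 0.107.
Since α = 3/2 > 1, p = c/n^{3/2} = o(1/n) is below the triangle threshold p ~ 1/n. Asymptotically E[X] ~ (c³/6)·n^{3(1−α)} = (8³/6)·n^{-1.5} → 0, so by Markov's inequality G has no triangles w.h.p.

E[X] ≈ 0.107; in regime p = Θ(1/n^{3/2}) E[X] tends to 0 (below the triangle threshold p ~ 1/n).


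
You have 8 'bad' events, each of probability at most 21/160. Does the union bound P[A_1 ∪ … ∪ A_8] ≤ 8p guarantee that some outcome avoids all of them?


Union bound: P[∪_{i=1}^{8} A_i] ≤ Σ_i P[A_i] ≤ 8·p = 8·(21/160) = 21/20.
Numerically: 21/20 ≈ 1.0500000.
Is 21/20 < 1? NO.
Since the bound 21/20 is ≥ 1, the union bound is uninformative here; it does NOT by itself certify existence.

8·p = 21/20 ≈ 1.0500000; existence NOT certified by the union bound.


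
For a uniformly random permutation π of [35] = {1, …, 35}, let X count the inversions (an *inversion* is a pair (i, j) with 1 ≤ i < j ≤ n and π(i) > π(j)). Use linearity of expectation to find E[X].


Write X = Σ X_I over the C(35, 2) = 595 pairs i < j, with X_I the indicator of one inversion.
There are 595 indicators.
For each fixed pair i < j, the values π(i) and π(j) are two distinct elements of {1, …, 35} in uniformly random order; by symmetry P[π(i) > π(j)] = 1/2.
By linearity: E[X] = 595 · (1/2) = C(35, 2) · (1/2) = 595/2 = 595/2 ≈ 297.500.

E[X] = 595/2 = 297.500.


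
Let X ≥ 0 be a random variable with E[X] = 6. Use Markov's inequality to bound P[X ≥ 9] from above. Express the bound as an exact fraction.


μ = E[X] = 6, a = 9.
Markov: P[X ≥ 9] ≤ μ/a = (6)/9 = 2/3.
Numerically: ≈ 0.66667.
(Since a = 9 > μ = 6.00000, the bound 2/3 is < 1 and informative.)

P[X ≥ 9] ≤ 2/3 ≈ 0.66667.


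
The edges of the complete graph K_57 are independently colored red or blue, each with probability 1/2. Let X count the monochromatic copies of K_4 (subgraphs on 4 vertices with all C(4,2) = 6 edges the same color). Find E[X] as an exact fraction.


Let X = Σ_S X_S over the C(57, 4) = 395010 subsets S of size 4, where X_S = 1 if the K_4 on S is monochromatic.
For a fixed S, the K_4 on S has C(4, 2) = 6 edges. P[all 6 edges red] = (1/2)^6, and likewise for blue, so P[monochromatic] = 2·(1/2)^6 = 2^{1 − 6} = 1/32.
By linearity of expectation: E[X] = C(57, 4) · 2^{1 − 6} = 395010 · 1/32 = 197505/16.
Numerically: E[X] ≈ 12344.062.

E[X] = C(57,4)·2^(1−C(4,2)) = 197505/16 ≈ 12344.062.


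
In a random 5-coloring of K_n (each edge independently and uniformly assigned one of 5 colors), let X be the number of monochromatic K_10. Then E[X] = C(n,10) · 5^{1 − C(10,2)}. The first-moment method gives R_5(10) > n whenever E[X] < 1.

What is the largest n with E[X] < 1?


We need C(n, 10) · 5^{1 − 45} < 1, i.e. C(n, 10) < 5^{45 − 1} = 5684341886080801486968994140625.
Check values of n near the boundary:
  n = 5387: C(5387, 10) = 5624406917627224603154306376491; 5624406917627224603154306376491 < 5684341886080801486968994140625? YES
  n = 5388: C(5388, 10) = 5634865093375880654852250419586; 5634865093375880654852250419586 < 5684341886080801486968994140625? YES
  n = 5389: C(5389, 10) = 5645340767466558997768874792926; 5645340767466558997768874792926 < 5684341886080801486968994140625? YES
  n = 5390: C(5390, 10) = 5655833965919099070255434039753; 5655833965919099070255434039753 < 5684341886080801486968994140625? YES
  n = 5391: C(5391, 10) = 5666344714787188828795213697883; 5666344714787188828795213697883 < 5684341886080801486968994140625? YES
  n = 5392: C(5392, 10) = 5676873040158402483252283957448; 5676873040158402483252283957448 < 5684341886080801486968994140625? YES
  n = 5393: C(5393, 10) = 5687418968154238267170642278008; 5687418968154238267170642278008 < 5684341886080801486968994140625? NO
The largest n with C(n, 10) < 5684341886080801486968994140625 is n = 5392 (where E[X] = 5676873040158402483252283957448/5684341886080801486968994140625 ≈ 0.9987). Hence R_5(10) > 5392, i.e. R_5(10) ≥ 5393.

Largest n = 5392; hence R_5(10) > 5392.
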